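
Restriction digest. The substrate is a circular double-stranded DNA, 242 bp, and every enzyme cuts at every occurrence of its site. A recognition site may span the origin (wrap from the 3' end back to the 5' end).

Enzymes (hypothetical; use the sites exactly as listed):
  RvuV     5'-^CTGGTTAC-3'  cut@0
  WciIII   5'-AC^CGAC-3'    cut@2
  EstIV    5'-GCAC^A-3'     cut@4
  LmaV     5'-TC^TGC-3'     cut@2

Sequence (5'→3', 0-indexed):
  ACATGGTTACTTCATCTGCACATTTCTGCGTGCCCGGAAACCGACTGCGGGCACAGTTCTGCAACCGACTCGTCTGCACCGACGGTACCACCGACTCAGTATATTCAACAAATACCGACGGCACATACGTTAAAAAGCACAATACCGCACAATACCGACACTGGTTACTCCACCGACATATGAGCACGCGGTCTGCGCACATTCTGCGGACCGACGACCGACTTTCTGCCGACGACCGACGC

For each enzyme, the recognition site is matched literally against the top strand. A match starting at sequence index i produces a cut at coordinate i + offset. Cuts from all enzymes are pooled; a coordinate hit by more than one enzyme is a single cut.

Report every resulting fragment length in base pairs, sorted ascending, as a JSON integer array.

[4,5,5,5,5,5,5,6,7,7,7,8,8,9,9,10,10,12,13,13,14,15,16,20,24]

Site scan:
  RvuV CTGGTTAC/0: at [160] ⇒ [160]
  WciIII ACCGAC/2: at [39, 63, 77, 89, 113, 153, 171, 209, 216, 234] ⇒ [41, 65, 79, 91, 115, 155, 173, 211, 218, 236]
  EstIV GCACA/4: at [17, 50, 120, 136, 146, 196, 240] ⇒ [2, 21, 54, 124, 140, 150, 200]
  LmaV TCTGC/2: at [14, 24, 57, 72, 191, 202, 224] ⇒ [16, 26, 59, 74, 193, 204, 226]

Pooled cuts: [2, 16, 21, 26, 41, 54, 59, 65, 74, 79, 91, 115, 124, 140, 150, 155, 160, 173, 193, 200, 204, 211, 218, 226, 236]

Fragments:
  2→16: 14 bp
  16→21: 5 bp
  21→26: 5 bp
  26→41: 15 bp
  41→54: 13 bp
  54→59: 5 bp
  59→65: 6 bp
  65→74: 9 bp
  74→79: 5 bp
  79→91: 12 bp
  91→115: 24 bp
  115→124: 9 bp
  124→140: 16 bp
  140→150: 10 bp
  150→155: 5 bp
  155→160: 5 bp
  160→173: 13 bp
  173→193: 20 bp
  193→200: 7 bp
  200→204: 4 bp
  204→211: 7 bp
  211→218: 7 bp
  218→226: 8 bp
  226→236: 10 bp
  236→2 (wrap): 242-236+2 = 8 bp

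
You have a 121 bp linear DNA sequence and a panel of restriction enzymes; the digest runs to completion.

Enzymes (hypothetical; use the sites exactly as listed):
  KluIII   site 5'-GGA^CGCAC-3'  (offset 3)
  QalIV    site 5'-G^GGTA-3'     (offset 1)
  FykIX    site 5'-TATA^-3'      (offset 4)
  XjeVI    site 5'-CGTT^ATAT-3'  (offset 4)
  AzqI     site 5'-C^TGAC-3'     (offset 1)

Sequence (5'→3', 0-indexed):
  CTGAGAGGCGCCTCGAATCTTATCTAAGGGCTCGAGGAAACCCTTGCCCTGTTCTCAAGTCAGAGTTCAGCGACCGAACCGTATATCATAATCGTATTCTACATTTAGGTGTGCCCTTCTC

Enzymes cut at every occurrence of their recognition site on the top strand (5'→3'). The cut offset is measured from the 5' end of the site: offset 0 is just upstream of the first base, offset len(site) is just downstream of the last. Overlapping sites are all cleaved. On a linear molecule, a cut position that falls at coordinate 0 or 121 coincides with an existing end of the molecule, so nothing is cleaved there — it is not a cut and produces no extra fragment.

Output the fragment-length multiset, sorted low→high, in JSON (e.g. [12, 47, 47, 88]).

Per-enzyme occurrences:
  KluIII (GGACGCAC, off=3): no sites
  QalIV (GGGTA, off=1): no sites
  FykIX (TATA, off=4): starts [81] → cuts [85]
  XjeVI (CGTTATAT, off=4): no sites
  AzqI (CTGAC, off=1): no sites

All cut coordinates (distinct, sorted): [85]

Fragment lengths:
  [0,85): 85 bp
  [85,121): 36 bp

[36,85]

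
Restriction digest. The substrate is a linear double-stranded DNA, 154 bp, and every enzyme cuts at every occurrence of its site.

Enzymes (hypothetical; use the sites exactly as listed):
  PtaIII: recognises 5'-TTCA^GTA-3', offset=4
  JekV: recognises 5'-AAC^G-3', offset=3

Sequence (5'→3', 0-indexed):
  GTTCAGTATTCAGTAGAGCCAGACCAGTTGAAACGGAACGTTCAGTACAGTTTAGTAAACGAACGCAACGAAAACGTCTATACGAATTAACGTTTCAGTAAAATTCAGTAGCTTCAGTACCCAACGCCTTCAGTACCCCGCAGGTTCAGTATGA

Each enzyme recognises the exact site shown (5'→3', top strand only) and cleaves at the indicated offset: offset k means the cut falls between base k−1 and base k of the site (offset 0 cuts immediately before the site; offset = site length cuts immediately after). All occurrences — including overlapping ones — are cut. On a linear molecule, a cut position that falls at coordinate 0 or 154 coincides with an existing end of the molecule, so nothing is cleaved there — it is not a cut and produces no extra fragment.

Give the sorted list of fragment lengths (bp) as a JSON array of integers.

[4,5,5,5,5,6,6,6,7,7,9,9,10,16,16,16,22]

Site scan:
  PtaIII TTCAGTA/4: at [1, 8, 40, 93, 103, 112, 128, 144] ⇒ [5, 12, 44, 97, 107, 116, 132, 148]
  JekV AACG/3: at [31, 36, 57, 61, 66, 72, 88, 122] ⇒ [34, 39, 60, 64, 69, 75, 91, 125]

All cut coordinates (distinct, sorted): [5, 12, 34, 39, 44, 60, 64, 69, 75, 91, 97, 107, 116, 125, 132, 148]

Fragments:
  [0,5): 5 bp
  [5,12): 7 bp
  [12,34): 22 bp
  [34,39): 5 bp
  [39,44): 5 bp
  [44,60): 16 bp
  [60,64): 4 bp
  [64,69): 5 bp
  [69,75): 6 bp
  [75,91): 16 bp
  [91,97): 6 bp
  [97,107): 10 bp
  [107,116): 9 bp
  [116,125): 9 bp
  [125,132): 7 bp
  [132,148): 16 bp
  [148,154): 6 bp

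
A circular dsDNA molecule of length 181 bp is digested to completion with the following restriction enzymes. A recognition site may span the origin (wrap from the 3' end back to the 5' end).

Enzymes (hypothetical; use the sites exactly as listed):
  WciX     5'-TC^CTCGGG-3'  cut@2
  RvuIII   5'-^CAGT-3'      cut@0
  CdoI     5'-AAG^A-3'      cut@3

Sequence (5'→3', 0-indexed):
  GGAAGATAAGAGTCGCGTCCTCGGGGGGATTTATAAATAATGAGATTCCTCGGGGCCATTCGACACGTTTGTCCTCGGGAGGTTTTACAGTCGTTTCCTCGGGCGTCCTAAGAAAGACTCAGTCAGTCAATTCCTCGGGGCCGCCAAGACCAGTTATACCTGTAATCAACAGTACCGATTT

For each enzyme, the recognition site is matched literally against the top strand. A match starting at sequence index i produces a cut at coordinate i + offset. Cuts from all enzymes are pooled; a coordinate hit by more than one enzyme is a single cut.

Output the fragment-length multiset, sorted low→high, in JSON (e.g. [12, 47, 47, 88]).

[2,3,4,4,5,9,10,10,14,15,15,17,19,25,29]

Per-enzyme occurrences:
  WciX TCCTCGGG/2: at [17, 46, 71, 95, 131] ⇒ [19, 48, 73, 97, 133]
  RvuIII CAGT/0: at [87, 119, 123, 150, 169] ⇒ [87, 119, 123, 150, 169]
  CdoI AAGA/3: at [2, 7, 109, 113, 145] ⇒ [5, 10, 112, 116, 148]

All cut coordinates (distinct, sorted): [5, 10, 19, 48, 73, 87, 97, 112, 116, 119, 123, 133, 148, 150, 169]

Fragments:
  5→10: 5 bp
  10→19: 9 bp
  19→48: 29 bp
  48→73: 25 bp
  73→87: 14 bp
  87→97: 10 bp
  97→112: 15 bp
  112→116: 4 bp
  116→119: 3 bp
  119→123: 4 bp
  123→133: 10 bp
  133→148: 15 bp
  148→150: 2 bp
  150→169: 19 bp
  169→5 (wrap): 181-169+5 = 17 bp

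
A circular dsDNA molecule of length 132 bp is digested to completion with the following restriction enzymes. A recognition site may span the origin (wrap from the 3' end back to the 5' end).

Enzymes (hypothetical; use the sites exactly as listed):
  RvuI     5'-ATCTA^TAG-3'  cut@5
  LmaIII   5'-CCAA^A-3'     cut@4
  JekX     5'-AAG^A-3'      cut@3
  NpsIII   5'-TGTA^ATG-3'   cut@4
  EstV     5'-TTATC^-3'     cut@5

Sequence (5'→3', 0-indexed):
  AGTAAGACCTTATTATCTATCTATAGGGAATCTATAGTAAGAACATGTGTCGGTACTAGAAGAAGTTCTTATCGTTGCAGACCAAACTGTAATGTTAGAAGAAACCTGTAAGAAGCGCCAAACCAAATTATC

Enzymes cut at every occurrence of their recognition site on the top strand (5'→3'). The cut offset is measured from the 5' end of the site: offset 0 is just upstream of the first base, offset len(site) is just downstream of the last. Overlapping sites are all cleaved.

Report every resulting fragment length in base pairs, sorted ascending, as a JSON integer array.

Site scan:
  RvuI ATCTATAG/5: at [18, 29] ⇒ [23, 34]
  LmaIII CCAAA/4: at [81, 117, 122] ⇒ [85, 121, 126]
  JekX AAGA/3: at [3, 38, 59, 98, 109] ⇒ [6, 41, 62, 101, 112]
  NpsIII TGTAATG/4: at [87] ⇒ [91]
  EstV TTATC/5: at [12, 68, 127] ⇒ [0, 17, 73]

Pooled cuts: [0, 6, 17, 23, 34, 41, 62, 73, 85, 91, 101, 112, 121, 126]

Fragments:
  0→6: 6 bp
  6→17: 11 bp
  17→23: 6 bp
  23→34: 11 bp
  34→41: 7 bp
  41→62: 21 bp
  62→73: 11 bp
  73→85: 12 bp
  85→91: 6 bp
  91→101: 10 bp
  101→112: 11 bp
  112→121: 9 bp
  121→126: 5 bp
  126→0 (wrap): 132-126+0 = 6 bp

[5,6,6,6,6,7,9,10,11,11,11,11,12,21]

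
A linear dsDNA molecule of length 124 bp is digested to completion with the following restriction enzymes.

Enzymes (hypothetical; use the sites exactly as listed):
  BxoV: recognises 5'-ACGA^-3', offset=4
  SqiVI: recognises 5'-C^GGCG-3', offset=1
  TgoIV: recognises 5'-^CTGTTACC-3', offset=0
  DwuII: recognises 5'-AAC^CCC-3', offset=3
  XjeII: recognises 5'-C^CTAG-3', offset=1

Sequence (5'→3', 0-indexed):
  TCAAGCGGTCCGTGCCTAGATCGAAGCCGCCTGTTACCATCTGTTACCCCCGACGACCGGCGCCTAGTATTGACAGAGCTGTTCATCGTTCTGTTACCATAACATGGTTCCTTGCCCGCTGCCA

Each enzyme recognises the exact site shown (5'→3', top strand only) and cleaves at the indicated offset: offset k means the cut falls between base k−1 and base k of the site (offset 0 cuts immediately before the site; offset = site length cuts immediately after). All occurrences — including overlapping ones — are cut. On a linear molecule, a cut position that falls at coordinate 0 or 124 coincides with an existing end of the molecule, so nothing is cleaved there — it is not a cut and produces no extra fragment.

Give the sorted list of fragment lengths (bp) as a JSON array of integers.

[2,5,10,15,15,16,27,34]

Site scan:
  BxoV ACGA/4: at [52] ⇒ [56]
  SqiVI CGGCG/1: at [57] ⇒ [58]
  TgoIV CTGTTACC/0: at [30, 40, 90] ⇒ [30, 40, 90]
  DwuII (AACCCC, off=3): no sites
  XjeII CCTAG/1: at [14, 62] ⇒ [15, 63]

All cut coordinates (distinct, sorted): [15, 30, 40, 56, 58, 63, 90]

Fragments:
  [0,15): 15 bp
  [15,30): 15 bp
  [30,40): 10 bp
  [40,56): 16 bp
  [56,58): 2 bp
  [58,63): 5 bp
  [63,90): 27 bp
  [90,124): 34 bp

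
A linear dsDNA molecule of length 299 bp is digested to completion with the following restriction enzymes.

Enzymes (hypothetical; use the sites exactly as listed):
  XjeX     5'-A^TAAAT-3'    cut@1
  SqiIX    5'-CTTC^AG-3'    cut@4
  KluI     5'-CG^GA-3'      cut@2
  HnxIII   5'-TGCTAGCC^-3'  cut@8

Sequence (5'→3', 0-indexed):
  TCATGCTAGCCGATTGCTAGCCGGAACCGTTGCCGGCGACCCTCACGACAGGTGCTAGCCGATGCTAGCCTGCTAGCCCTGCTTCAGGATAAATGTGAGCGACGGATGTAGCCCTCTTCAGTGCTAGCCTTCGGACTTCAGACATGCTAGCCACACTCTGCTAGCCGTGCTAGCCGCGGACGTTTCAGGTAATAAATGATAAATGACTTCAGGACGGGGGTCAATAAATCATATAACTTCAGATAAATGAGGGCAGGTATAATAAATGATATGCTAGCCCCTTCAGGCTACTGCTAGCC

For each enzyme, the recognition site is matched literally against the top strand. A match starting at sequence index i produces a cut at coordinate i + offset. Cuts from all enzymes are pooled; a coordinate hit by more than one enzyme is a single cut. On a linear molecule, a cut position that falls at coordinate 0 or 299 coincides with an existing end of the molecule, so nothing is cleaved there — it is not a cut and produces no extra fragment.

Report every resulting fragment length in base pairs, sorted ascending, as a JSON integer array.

[1,3,3,4,4,5,6,7,7,8,9,10,10,11,11,11,13,14,14,14,15,15,15,16,17,19,37]

Site scan:
  XjeX ATAAAT/1: at [88, 191, 198, 223, 242, 261] ⇒ [89, 192, 199, 224, 243, 262]
  SqiIX CTTCAG/4: at [81, 115, 135, 206, 236, 280] ⇒ [85, 119, 139, 210, 240, 284]
  KluI CGGA/2: at [21, 102, 131, 176] ⇒ [23, 104, 133, 178]
  HnxIII TGCTAGCC/8: at [3, 14, 52, 62, 70, 121, 144, 158, 167, 271, 291] ⇒ [11, 22, 60, 70, 78, 129, 152, 166, 175, 279] (position 299 is a terminus of the linear molecule — no cut)

Pooled cuts: [11, 22, 23, 60, 70, 78, 85, 89, 104, 119, 129, 133, 139, 152, 166, 175, 178, 192, 199, 210, 224, 240, 243, 262, 279, 284]

Fragment lengths:
  [0,11): 11 bp
  [11,22): 11 bp
  [22,23): 1 bp
  [23,60): 37 bp
  [60,70): 10 bp
  [70,78): 8 bp
  [78,85): 7 bp
  [85,89): 4 bp
  [89,104): 15 bp
  [104,119): 15 bp
  [119,129): 10 bp
  [129,133): 4 bp
  [133,139): 6 bp
  [139,152): 13 bp
  [152,166): 14 bp
  [166,175): 9 bp
  [175,178): 3 bp
  [178,192): 14 bp
  [192,199): 7 bp
  [199,210): 11 bp
  [210,224): 14 bp
  [224,240): 16 bp
  [240,243): 3 bp
  [243,262): 19 bp
  [262,279): 17 bp
  [279,284): 5 bp
  [284,299): 15 bp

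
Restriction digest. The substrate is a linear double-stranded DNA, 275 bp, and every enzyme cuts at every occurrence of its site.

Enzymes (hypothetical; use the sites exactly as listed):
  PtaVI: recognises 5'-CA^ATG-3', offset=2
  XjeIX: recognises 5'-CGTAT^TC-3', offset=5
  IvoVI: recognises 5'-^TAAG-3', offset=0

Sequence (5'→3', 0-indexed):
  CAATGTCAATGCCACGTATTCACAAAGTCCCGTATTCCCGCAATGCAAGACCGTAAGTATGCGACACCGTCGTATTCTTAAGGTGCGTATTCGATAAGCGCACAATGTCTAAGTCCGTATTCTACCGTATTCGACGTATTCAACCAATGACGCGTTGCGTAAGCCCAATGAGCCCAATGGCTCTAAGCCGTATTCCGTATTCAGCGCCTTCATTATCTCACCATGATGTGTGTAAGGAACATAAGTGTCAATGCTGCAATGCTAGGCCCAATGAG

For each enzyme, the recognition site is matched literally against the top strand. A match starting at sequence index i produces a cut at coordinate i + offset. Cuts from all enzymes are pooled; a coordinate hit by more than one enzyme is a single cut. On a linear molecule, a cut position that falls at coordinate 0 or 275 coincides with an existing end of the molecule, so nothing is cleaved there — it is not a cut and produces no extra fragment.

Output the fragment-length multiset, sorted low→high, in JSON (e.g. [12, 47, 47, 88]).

[2,3,4,5,5,6,7,7,7,7,8,8,9,9,9,9,10,10,10,11,11,11,12,12,13,16,22,32]

Scan for sites:
  PtaVI (CAATG, off=2): starts [0, 6, 40, 102, 144, 165, 174, 248, 256, 268] → cuts [2, 8, 42, 104, 146, 167, 176, 250, 258, 270]
  XjeIX (CGTATTC, off=5): starts [14, 30, 70, 85, 115, 125, 134, 188, 195] → cuts [19, 35, 75, 90, 120, 130, 139, 193, 200]
  IvoVI (TAAG, off=0): starts [53, 78, 94, 109, 159, 183, 232, 241] → cuts [53, 78, 94, 109, 159, 183, 232, 241]

All cut coordinates (distinct, sorted): [2, 8, 19, 35, 42, 53, 75, 78, 90, 94, 104, 109, 120, 130, 139, 146, 159, 167, 176, 183, 193, 200, 232, 241, 250, 258, 270]

Fragments:
  [0,2): 2 bp
  [2,8): 6 bp
  [8,19): 11 bp
  [19,35): 16 bp
  [35,42): 7 bp
  [42,53): 11 bp
  [53,75): 22 bp
  [75,78): 3 bp
  [78,90): 12 bp
  [90,94): 4 bp
  [94,104): 10 bp
  [104,109): 5 bp
  [109,120): 11 bp
  [120,130): 10 bp
  [130,139): 9 bp
  [139,146): 7 bp
  [146,159): 13 bp
  [159,167): 8 bp
  [167,176): 9 bp
  [176,183): 7 bp
  [183,193): 10 bp
  [193,200): 7 bp
  [200,232): 32 bp
  [232,241): 9 bp
  [241,250): 9 bp
  [250,258): 8 bp
  [258,270): 12 bp
  [270,275): 5 bp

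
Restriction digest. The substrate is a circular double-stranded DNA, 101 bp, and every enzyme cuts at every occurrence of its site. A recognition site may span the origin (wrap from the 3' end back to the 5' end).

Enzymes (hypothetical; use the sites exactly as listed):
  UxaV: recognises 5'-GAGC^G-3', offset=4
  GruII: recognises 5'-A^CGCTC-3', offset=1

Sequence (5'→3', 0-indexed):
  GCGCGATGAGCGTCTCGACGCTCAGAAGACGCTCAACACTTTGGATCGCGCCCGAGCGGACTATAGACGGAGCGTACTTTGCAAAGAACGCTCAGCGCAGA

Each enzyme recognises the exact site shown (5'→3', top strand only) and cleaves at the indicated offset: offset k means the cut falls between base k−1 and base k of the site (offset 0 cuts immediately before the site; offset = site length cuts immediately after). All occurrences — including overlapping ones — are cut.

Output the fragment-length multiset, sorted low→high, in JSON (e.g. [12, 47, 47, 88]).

Site scan:
  UxaV GAGCG/4: at [7, 53, 69, 99] ⇒ [2, 11, 57, 73]
  GruII ACGCTC/1: at [17, 28, 87] ⇒ [18, 29, 88]

All cut coordinates (distinct, sorted): [2, 11, 18, 29, 57, 73, 88]

Fragment lengths:
  2→11: 9 bp
  11→18: 7 bp
  18→29: 11 bp
  29→57: 28 bp
  57→73: 16 bp
  73→88: 15 bp
  88→2 (wrap): 101-88+2 = 15 bp

[7,9,11,15,15,16,28]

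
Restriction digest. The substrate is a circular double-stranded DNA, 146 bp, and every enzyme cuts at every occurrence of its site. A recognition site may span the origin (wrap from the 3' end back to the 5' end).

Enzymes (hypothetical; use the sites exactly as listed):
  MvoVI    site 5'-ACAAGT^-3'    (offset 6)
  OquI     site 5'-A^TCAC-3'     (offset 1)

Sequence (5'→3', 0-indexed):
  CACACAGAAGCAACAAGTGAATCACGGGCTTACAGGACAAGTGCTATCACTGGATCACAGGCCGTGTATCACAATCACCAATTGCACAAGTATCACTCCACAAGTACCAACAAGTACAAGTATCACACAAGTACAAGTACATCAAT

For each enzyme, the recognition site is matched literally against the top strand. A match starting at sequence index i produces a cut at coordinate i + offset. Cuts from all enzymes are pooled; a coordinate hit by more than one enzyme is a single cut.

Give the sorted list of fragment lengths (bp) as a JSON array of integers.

[1,1,3,4,6,6,6,7,8,10,10,13,14,17,19,21]

Per-enzyme occurrences:
  MvoVI ACAAGT/6: at [12, 36, 85, 99, 109, 115, 126, 132] ⇒ [18, 42, 91, 105, 115, 121, 132, 138]
  OquI ATCAC/1: at [20, 45, 53, 67, 73, 91, 121, 144] ⇒ [21, 46, 54, 68, 74, 92, 122, 145]

All cut coordinates (distinct, sorted): [18, 21, 42, 46, 54, 68, 74, 91, 92, 105, 115, 121, 122, 132, 138, 145]

Fragments:
  18→21: 3 bp
  21→42: 21 bp
  42→46: 4 bp
  46→54: 8 bp
  54→68: 14 bp
  68→74: 6 bp
  74→91: 17 bp
  91→92: 1 bp
  92→105: 13 bp
  105→115: 10 bp
  115→121: 6 bp
  121→122: 1 bp
  122→132: 10 bp
  132→138: 6 bp
  138→145: 7 bp
  145→18 (wrap): 146-145+18 = 19 bp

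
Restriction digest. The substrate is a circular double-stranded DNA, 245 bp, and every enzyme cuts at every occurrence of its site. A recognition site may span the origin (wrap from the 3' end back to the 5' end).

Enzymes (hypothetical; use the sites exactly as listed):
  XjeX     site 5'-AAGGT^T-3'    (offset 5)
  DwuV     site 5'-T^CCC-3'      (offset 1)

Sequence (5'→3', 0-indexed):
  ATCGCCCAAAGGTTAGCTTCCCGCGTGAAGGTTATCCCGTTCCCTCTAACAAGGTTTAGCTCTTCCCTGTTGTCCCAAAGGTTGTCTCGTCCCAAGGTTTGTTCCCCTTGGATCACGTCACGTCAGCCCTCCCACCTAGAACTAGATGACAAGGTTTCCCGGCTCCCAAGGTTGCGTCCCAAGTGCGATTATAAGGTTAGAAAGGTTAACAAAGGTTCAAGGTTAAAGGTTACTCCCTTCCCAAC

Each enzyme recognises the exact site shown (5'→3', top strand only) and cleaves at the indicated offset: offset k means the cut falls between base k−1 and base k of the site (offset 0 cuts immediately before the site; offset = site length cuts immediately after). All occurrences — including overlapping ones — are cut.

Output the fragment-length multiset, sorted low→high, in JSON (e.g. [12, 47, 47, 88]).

Per-enzyme occurrences:
  XjeX AAGGTT/5: at [8, 27, 50, 77, 93, 150, 167, 192, 201, 211, 218, 225] ⇒ [13, 32, 55, 82, 98, 155, 172, 197, 206, 216, 223, 230]
  DwuV TCCC/1: at [18, 34, 40, 63, 72, 89, 102, 129, 156, 163, 176, 233, 238] ⇒ [19, 35, 41, 64, 73, 90, 103, 130, 157, 164, 177, 234, 239]

All cut coordinates (distinct, sorted): [13, 19, 32, 35, 41, 55, 64, 73, 82, 90, 98, 103, 130, 155, 157, 164, 172, 177, 197, 206, 216, 223, 230, 234, 239]

Fragment lengths:
  13→19: 6 bp
  19→32: 13 bp
  32→35: 3 bp
  35→41: 6 bp
  41→55: 14 bp
  55→64: 9 bp
  64→73: 9 bp
  73→82: 9 bp
  82→90: 8 bp
  90→98: 8 bp
  98→103: 5 bp
  103→130: 27 bp
  130→155: 25 bp
  155→157: 2 bp
  157→164: 7 bp
  164→172: 8 bp
  172→177: 5 bp
  177→197: 20 bp
  197→206: 9 bp
  206→216: 10 bp
  216→223: 7 bp
  223→230: 7 bp
  230→234: 4 bp
  234→239: 5 bp
  239→13 (wrap): 245-239+13 = 19 bp

[2,3,4,5,5,5,6,6,7,7,7,8,8,8,9,9,9,9,10,13,14,19,20,25,27]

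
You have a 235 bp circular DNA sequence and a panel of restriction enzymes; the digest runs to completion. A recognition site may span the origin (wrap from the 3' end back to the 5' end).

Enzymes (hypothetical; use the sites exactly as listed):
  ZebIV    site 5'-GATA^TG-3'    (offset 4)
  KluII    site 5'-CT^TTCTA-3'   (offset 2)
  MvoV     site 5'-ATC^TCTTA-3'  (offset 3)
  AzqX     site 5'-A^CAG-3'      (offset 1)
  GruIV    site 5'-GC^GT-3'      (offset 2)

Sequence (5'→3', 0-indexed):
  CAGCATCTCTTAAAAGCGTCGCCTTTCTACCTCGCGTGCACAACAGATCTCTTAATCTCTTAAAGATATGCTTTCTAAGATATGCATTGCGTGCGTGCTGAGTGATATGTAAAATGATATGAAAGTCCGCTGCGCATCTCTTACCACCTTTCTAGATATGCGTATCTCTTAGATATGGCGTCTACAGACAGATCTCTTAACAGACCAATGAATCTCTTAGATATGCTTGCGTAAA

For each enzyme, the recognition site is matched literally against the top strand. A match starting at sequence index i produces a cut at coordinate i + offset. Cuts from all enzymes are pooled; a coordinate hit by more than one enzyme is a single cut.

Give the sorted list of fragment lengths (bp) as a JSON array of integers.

[3,4,4,4,4,5,5,5,6,6,6,7,7,7,8,8,8,9,9,9,10,10,11,11,11,12,13,14,19]

Per-enzyme occurrences:
  ZebIV GATATG/4: at [64, 78, 103, 115, 154, 171, 219] ⇒ [68, 82, 107, 119, 158, 175, 223]
  KluII CTTTCTA/2: at [22, 70, 147] ⇒ [24, 72, 149]
  MvoV ATCTCTTA/3: at [4, 46, 54, 135, 163, 191, 211] ⇒ [7, 49, 57, 138, 166, 194, 214]
  AzqX ACAG/1: at [42, 183, 187, 199, 234] ⇒ [0, 43, 184, 188, 200]
  GruIV GCGT/2: at [15, 33, 88, 92, 159, 177, 228] ⇒ [17, 35, 90, 94, 161, 179, 230]

All cut coordinates (distinct, sorted): [0, 7, 17, 24, 35, 43, 49, 57, 68, 72, 82, 90, 94, 107, 119, 138, 149, 158, 161, 166, 175, 179, 184, 188, 194, 200, 214, 223, 230]

Fragment lengths:
  0→7: 7 bp
  7→17: 10 bp
  17→24: 7 bp
  24→35: 11 bp
  35→43: 8 bp
  43→49: 6 bp
  49→57: 8 bp
  57→68: 11 bp
  68→72: 4 bp
  72→82: 10 bp
  82→90: 8 bp
  90→94: 4 bp
  94→107: 13 bp
  107→119: 12 bp
  119→138: 19 bp
  138→149: 11 bp
  149→158: 9 bp
  158→161: 3 bp
  161→166: 5 bp
  166→175: 9 bp
  175→179: 4 bp
  179→184: 5 bp
  184→188: 4 bp
  188→194: 6 bp
  194→200: 6 bp
  200→214: 14 bp
  214→223: 9 bp
  223→230: 7 bp
  230→0 (wrap): 235-230+0 = 5 bp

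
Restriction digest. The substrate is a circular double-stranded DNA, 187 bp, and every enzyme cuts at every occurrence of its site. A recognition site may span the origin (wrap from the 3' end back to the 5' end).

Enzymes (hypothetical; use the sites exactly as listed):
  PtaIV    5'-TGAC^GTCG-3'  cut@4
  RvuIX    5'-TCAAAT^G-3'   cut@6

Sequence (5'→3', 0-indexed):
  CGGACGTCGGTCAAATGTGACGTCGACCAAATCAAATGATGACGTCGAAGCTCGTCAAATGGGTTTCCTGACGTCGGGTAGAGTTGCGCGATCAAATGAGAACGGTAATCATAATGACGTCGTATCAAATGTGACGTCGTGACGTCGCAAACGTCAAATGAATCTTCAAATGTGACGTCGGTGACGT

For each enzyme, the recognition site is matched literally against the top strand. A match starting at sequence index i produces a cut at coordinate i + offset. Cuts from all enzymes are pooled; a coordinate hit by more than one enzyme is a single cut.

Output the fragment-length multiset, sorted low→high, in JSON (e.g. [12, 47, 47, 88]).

Per-enzyme occurrences:
  PtaIV TGACGTCG/4: at [17, 39, 68, 114, 131, 139, 172, 181] ⇒ [21, 43, 72, 118, 135, 143, 176, 185]
  RvuIX TCAAATG/6: at [10, 31, 54, 91, 124, 153, 165] ⇒ [16, 37, 60, 97, 130, 159, 171]

All cut coordinates (distinct, sorted): [16, 21, 37, 43, 60, 72, 97, 118, 130, 135, 143, 159, 171, 176, 185]

Fragment lengths:
  16→21: 5 bp
  21→37: 16 bp
  37→43: 6 bp
  43→60: 17 bp
  60→72: 12 bp
  72→97: 25 bp
  97→118: 21 bp
  118→130: 12 bp
  130→135: 5 bp
  135→143: 8 bp
  143→159: 16 bp
  159→171: 12 bp
  171→176: 5 bp
  176→185: 9 bp
  185→16 (wrap): 187-185+16 = 18 bp

[5,5,5,6,8,9,12,12,12,16,16,17,18,21,25]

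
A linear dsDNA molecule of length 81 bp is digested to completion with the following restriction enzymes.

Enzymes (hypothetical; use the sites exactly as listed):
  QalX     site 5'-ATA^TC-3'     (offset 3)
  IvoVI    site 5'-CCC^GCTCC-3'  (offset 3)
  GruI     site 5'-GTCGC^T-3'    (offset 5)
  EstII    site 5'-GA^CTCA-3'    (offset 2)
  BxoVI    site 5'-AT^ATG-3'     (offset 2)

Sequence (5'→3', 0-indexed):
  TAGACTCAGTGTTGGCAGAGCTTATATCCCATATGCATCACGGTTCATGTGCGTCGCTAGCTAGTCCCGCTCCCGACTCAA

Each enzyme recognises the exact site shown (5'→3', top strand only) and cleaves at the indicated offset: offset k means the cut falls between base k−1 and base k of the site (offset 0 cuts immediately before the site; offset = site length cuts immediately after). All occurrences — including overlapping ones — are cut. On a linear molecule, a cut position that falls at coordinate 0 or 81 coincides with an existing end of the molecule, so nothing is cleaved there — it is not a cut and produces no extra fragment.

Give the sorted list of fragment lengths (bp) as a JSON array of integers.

Per-enzyme occurrences:
  QalX ATATC/3: at [23] ⇒ [26]
  IvoVI CCCGCTCC/3: at [65] ⇒ [68]
  GruI GTCGCT/5: at [52] ⇒ [57]
  EstII GACTCA/2: at [2, 74] ⇒ [4, 76]
  BxoVI ATATG/2: at [30] ⇒ [32]

Pooled cuts: [4, 26, 32, 57, 68, 76]

Fragment lengths:
  [0,4): 4 bp
  [4,26): 22 bp
  [26,32): 6 bp
  [32,57): 25 bp
  [57,68): 11 bp
  [68,76): 8 bp
  [76,81): 5 bp

[4,5,6,8,11,22,25]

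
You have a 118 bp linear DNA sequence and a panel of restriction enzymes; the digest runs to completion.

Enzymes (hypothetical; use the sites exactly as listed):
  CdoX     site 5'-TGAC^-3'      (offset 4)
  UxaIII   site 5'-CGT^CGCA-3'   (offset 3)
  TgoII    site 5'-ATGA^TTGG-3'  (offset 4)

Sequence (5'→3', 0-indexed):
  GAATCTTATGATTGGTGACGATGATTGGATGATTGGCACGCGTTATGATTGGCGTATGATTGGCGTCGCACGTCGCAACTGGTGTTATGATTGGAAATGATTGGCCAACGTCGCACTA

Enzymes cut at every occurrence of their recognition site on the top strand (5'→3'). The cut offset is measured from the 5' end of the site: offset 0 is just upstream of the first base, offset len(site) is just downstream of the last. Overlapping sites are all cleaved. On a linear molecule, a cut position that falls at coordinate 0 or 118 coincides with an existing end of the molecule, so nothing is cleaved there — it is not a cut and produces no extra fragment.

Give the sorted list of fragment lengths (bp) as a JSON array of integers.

[5,7,7,7,8,8,10,11,11,11,16,17]

Site scan:
  CdoX (TGAC, off=4): starts [15] → cuts [19]
  UxaIII (CGTCGCA, off=3): starts [63, 70, 108] → cuts [66, 73, 111]
  TgoII (ATGATTGG, off=4): starts [7, 20, 28, 44, 55, 86, 96] → cuts [11, 24, 32, 48, 59, 90, 100]

All cut coordinates (distinct, sorted): [11, 19, 24, 32, 48, 59, 66, 73, 90, 100, 111]

Fragments:
  [0,11): 11 bp
  [11,19): 8 bp
  [19,24): 5 bp
  [24,32): 8 bp
  [32,48): 16 bp
  [48,59): 11 bp
  [59,66): 7 bp
  [66,73): 7 bp
  [73,90): 17 bp
  [90,100): 10 bp
  [100,111): 11 bp
  [111,118): 7 bp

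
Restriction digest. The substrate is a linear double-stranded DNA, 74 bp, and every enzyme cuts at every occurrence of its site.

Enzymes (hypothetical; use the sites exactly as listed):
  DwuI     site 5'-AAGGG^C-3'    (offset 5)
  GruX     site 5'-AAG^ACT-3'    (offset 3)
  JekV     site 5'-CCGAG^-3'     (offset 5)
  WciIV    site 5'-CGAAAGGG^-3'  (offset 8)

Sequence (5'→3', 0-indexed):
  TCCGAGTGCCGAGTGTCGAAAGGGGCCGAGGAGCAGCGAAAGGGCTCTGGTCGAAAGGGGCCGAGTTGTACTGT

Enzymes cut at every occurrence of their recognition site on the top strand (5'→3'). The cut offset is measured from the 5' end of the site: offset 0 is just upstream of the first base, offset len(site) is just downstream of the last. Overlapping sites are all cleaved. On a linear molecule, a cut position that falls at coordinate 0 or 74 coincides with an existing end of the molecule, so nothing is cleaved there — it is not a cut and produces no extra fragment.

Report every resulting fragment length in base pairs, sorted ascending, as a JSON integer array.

Per-enzyme occurrences:
  DwuI (AAGGGC, off=5): starts [39] → cuts [44]
  GruX (AAGACT, off=3): no sites
  JekV (CCGAG, off=5): starts [1, 8, 25, 60] → cuts [6, 13, 30, 65]
  WciIV (CGAAAGGG, off=8): starts [16, 36, 51] → cuts [24, 44, 59]

All cut coordinates (distinct, sorted): [6, 13, 24, 30, 44, 59, 65]

Fragment lengths:
  [0,6): 6 bp
  [6,13): 7 bp
  [13,24): 11 bp
  [24,30): 6 bp
  [30,44): 14 bp
  [44,59): 15 bp
  [59,65): 6 bp
  [65,74): 9 bp

[6,6,6,7,9,11,14,15]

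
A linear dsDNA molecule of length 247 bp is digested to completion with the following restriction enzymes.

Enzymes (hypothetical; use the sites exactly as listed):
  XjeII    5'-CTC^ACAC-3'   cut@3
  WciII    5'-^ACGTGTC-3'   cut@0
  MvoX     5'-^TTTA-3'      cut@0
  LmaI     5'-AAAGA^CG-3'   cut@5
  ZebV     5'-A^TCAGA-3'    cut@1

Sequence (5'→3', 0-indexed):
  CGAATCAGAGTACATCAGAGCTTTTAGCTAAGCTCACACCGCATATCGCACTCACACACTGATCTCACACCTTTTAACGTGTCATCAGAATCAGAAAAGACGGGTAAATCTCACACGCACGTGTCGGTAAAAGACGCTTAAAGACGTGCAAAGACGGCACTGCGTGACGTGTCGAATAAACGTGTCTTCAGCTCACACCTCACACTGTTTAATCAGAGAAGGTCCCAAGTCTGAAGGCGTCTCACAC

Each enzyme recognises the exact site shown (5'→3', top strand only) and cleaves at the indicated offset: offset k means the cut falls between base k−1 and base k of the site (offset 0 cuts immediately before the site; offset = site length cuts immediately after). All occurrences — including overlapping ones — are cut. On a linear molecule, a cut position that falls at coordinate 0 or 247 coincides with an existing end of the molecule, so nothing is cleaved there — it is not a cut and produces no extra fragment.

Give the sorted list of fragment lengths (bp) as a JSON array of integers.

[4,4,4,5,6,6,6,6,7,8,8,10,10,10,10,12,12,13,13,13,15,16,18,31]

Per-enzyme occurrences:
  XjeII (CTCACAC, off=3): starts [32, 50, 63, 109, 191, 198, 240] → cuts [35, 53, 66, 112, 194, 201, 243]
  WciII (ACGTGTC, off=0): starts [76, 118, 166, 179] → cuts [76, 118, 166, 179]
  MvoX (TTTA, off=0): starts [22, 72, 207] → cuts [22, 72, 207]
  LmaI (AAAGACG, off=5): starts [95, 129, 139, 149] → cuts [100, 134, 144, 154]
  ZebV (ATCAGA, off=1): starts [3, 13, 83, 89, 211] → cuts [4, 14, 84, 90, 212]

Pooled cuts: [4, 14, 22, 35, 53, 66, 72, 76, 84, 90, 100, 112, 118, 134, 144, 154, 166, 179, 194, 201, 207, 212, 243]

Fragment lengths:
  [0,4): 4 bp
  [4,14): 10 bp
  [14,22): 8 bp
  [22,35): 13 bp
  [35,53): 18 bp
  [53,66): 13 bp
  [66,72): 6 bp
  [72,76): 4 bp
  [76,84): 8 bp
  [84,90): 6 bp
  [90,100): 10 bp
  [100,112): 12 bp
  [112,118): 6 bp
  [118,134): 16 bp
  [134,144): 10 bp
  [144,154): 10 bp
  [154,166): 12 bp
  [166,179): 13 bp
  [179,194): 15 bp
  [194,201): 7 bp
  [201,207): 6 bp
  [207,212): 5 bp
  [212,243): 31 bp
  [243,247): 4 bp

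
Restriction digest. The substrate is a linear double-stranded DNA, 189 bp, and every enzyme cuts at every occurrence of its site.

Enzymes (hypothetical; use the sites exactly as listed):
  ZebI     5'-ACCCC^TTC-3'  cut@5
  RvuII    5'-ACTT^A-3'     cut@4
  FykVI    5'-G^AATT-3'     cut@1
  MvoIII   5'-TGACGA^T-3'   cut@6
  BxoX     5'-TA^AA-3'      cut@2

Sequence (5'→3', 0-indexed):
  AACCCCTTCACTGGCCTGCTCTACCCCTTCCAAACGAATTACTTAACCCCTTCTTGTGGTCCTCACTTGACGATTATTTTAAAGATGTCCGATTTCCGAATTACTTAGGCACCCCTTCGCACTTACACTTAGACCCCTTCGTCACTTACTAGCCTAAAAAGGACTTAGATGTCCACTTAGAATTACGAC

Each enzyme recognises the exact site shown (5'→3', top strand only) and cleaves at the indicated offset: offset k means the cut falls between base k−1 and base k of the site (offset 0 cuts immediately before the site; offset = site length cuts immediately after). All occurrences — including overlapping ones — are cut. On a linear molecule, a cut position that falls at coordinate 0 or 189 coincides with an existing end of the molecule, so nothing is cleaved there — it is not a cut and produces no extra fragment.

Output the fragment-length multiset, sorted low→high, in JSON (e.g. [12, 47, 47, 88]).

[2,6,6,6,7,8,8,8,9,9,9,9,9,10,10,12,17,21,23]

Per-enzyme occurrences:
  ZebI (ACCCCTTC, off=5): starts [1, 22, 45, 110, 132] → cuts [6, 27, 50, 115, 137]
  RvuII (ACTTA, off=4): starts [40, 102, 120, 126, 143, 162, 174] → cuts [44, 106, 124, 130, 147, 166, 178]
  FykVI (GAATT, off=1): starts [35, 97, 179] → cuts [36, 98, 180]
  MvoIII (TGACGAT, off=6): starts [67] → cuts [73]
  BxoX (TAAA, off=2): starts [79, 154] → cuts [81, 156]

All cut coordinates (distinct, sorted): [6, 27, 36, 44, 50, 73, 81, 98, 106, 115, 124, 130, 137, 147, 156, 166, 178, 180]

Fragment lengths:
  [0,6): 6 bp
  [6,27): 21 bp
  [27,36): 9 bp
  [36,44): 8 bp
  [44,50): 6 bp
  [50,73): 23 bp
  [73,81): 8 bp
  [81,98): 17 bp
  [98,106): 8 bp
  [106,115): 9 bp
  [115,124): 9 bp
  [124,130): 6 bp
  [130,137): 7 bp
  [137,147): 10 bp
  [147,156): 9 bp
  [156,166): 10 bp
  [166,178): 12 bp
  [178,180): 2 bp
  [180,189): 9 bp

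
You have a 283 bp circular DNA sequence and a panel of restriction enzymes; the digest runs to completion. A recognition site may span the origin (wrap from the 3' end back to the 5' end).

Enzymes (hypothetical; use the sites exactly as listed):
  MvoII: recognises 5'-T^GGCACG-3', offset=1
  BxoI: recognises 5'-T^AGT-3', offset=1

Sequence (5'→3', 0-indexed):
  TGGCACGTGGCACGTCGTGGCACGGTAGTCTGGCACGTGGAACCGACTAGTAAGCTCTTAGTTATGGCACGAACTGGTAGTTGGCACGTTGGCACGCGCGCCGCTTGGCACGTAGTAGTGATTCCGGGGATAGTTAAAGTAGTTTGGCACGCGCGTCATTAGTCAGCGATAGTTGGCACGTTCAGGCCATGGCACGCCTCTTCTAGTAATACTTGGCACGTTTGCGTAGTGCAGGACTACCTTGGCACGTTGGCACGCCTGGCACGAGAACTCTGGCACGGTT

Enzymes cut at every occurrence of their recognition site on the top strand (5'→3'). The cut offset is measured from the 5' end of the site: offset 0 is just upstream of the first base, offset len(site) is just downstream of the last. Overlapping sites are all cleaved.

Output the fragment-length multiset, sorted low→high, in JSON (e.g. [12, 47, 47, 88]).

Site scan:
  MvoII (TGGCACG, off=1): starts [0, 7, 17, 30, 64, 81, 89, 105, 144, 173, 189, 213, 242, 250, 259, 273] → cuts [1, 8, 18, 31, 65, 82, 90, 106, 145, 174, 190, 214, 243, 251, 260, 274]
  BxoI (TAGT, off=1): starts [25, 47, 58, 77, 112, 115, 130, 139, 159, 169, 203, 226] → cuts [26, 48, 59, 78, 113, 116, 131, 140, 160, 170, 204, 227]

Pooled cuts: [1, 8, 18, 26, 31, 48, 59, 65, 78, 82, 90, 106, 113, 116, 131, 140, 145, 160, 170, 174, 190, 204, 214, 227, 243, 251, 260, 274]

Fragments:
  1→8: 7 bp
  8→18: 10 bp
  18→26: 8 bp
  26→31: 5 bp
  31→48: 17 bp
  48→59: 11 bp
  59→65: 6 bp
  65→78: 13 bp
  78→82: 4 bp
  82→90: 8 bp
  90→106: 16 bp
  106→113: 7 bp
  113→116: 3 bp
  116→131: 15 bp
  131→140: 9 bp
  140→145: 5 bp
  145→160: 15 bp
  160→170: 10 bp
  170→174: 4 bp
  174→190: 16 bp
  190→204: 14 bp
  204→214: 10 bp
  214→227: 13 bp
  227→243: 16 bp
  243→251: 8 bp
  251→260: 9 bp
  260→274: 14 bp
  274→1 (wrap): 283-274+1 = 10 bp

[3,4,4,5,5,6,7,7,8,8,8,9,9,10,10,10,10,11,13,13,14,14,15,15,16,16,16,17]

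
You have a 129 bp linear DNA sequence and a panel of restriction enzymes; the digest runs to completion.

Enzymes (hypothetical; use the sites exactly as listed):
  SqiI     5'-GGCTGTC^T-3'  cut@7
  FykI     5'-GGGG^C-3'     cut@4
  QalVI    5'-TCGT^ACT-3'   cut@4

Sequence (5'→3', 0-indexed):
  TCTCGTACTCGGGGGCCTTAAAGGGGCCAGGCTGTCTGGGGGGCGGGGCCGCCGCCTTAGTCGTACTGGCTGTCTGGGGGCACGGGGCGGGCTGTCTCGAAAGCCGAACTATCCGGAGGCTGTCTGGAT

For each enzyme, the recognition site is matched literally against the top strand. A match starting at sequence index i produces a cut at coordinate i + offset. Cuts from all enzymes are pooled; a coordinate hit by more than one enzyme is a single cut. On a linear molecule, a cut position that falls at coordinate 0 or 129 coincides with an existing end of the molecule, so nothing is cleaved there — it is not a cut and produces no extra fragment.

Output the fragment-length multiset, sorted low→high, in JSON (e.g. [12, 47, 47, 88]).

[5,5,6,6,7,7,9,9,10,10,11,16,28]

Site scan:
  SqiI (GGCTGTCT, off=7): starts [29, 67, 89, 117] → cuts [36, 74, 96, 124]
  FykI (GGGGC, off=4): starts [11, 22, 39, 44, 76, 83] → cuts [15, 26, 43, 48, 80, 87]
  QalVI (TCGTACT, off=4): starts [2, 60] → cuts [6, 64]

Pooled cuts: [6, 15, 26, 36, 43, 48, 64, 74, 80, 87, 96, 124]

Fragment lengths:
  [0,6): 6 bp
  [6,15): 9 bp
  [15,26): 11 bp
  [26,36): 10 bp
  [36,43): 7 bp
  [43,48): 5 bp
  [48,64): 16 bp
  [64,74): 10 bp
  [74,80): 6 bp
  [80,87): 7 bp
  [87,96): 9 bp
  [96,124): 28 bp
  [124,129): 5 bp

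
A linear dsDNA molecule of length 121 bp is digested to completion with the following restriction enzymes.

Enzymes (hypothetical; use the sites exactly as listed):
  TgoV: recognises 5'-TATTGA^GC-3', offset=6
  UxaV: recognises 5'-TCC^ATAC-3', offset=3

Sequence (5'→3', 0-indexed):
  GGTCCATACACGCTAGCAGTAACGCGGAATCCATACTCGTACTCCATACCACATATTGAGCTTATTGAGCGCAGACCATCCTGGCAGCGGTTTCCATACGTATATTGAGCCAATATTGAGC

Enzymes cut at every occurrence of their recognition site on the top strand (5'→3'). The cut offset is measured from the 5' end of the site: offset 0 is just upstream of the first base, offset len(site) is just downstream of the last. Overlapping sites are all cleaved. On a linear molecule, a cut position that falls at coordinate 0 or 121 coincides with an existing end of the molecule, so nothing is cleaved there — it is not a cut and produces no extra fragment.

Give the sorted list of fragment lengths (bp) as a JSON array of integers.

[2,5,9,11,13,13,14,27,27]

Per-enzyme occurrences:
  TgoV TATTGAGC/6: at [53, 62, 102, 113] ⇒ [59, 68, 108, 119]
  UxaV TCCATAC/3: at [2, 29, 42, 92] ⇒ [5, 32, 45, 95]

All cut coordinates (distinct, sorted): [5, 32, 45, 59, 68, 95, 108, 119]

Fragment lengths:
  [0,5): 5 bp
  [5,32): 27 bp
  [32,45): 13 bp
  [45,59): 14 bp
  [59,68): 9 bp
  [68,95): 27 bp
  [95,108): 13 bp
  [108,119): 11 bp
  [119,121): 2 bp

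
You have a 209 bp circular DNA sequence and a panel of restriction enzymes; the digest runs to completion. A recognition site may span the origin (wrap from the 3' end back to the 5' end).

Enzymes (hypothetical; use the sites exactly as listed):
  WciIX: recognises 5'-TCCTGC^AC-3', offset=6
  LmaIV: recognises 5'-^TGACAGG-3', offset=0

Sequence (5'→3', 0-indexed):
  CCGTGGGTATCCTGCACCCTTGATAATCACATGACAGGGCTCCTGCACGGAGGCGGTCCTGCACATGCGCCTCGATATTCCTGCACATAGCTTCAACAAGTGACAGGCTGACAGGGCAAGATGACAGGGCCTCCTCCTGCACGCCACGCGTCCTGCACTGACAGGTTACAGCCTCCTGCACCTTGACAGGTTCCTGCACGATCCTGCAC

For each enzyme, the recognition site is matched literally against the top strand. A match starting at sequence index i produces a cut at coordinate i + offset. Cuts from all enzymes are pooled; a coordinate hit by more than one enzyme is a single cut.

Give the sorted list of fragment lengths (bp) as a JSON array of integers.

Scan for sites:
  WciIX TCCTGCAC/6: at [9, 40, 56, 78, 134, 150, 173, 191, 201] ⇒ [15, 46, 62, 84, 140, 156, 179, 197, 207]
  LmaIV TGACAGG/0: at [31, 100, 108, 121, 158, 183] ⇒ [31, 100, 108, 121, 158, 183]

All cut coordinates (distinct, sorted): [15, 31, 46, 62, 84, 100, 108, 121, 140, 156, 158, 179, 183, 197, 207]

Fragment lengths:
  15→31: 16 bp
  31→46: 15 bp
  46→62: 16 bp
  62→84: 22 bp
  84→100: 16 bp
  100→108: 8 bp
  108→121: 13 bp
  121→140: 19 bp
  140→156: 16 bp
  156→158: 2 bp
  158→179: 21 bp
  179→183: 4 bp
  183→197: 14 bp
  197→207: 10 bp
  207→15 (wrap): 209-207+15 = 17 bp

[2,4,8,10,13,14,15,16,16,16,16,17,19,21,22]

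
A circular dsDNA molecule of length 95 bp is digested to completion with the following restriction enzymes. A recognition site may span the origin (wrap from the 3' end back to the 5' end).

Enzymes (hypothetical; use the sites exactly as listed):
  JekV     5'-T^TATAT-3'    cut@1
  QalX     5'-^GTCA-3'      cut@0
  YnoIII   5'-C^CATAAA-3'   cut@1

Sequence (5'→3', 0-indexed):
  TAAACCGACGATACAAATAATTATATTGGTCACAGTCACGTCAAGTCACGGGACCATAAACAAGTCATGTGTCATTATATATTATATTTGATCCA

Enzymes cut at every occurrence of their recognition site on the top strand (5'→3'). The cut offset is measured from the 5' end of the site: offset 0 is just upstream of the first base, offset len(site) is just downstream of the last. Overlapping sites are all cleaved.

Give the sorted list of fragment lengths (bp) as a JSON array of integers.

Per-enzyme occurrences:
  JekV (TTATAT, off=1): starts [20, 74, 81] → cuts [21, 75, 82]
  QalX (GTCA, off=0): starts [28, 34, 39, 44, 63, 70] → cuts [28, 34, 39, 44, 63, 70]
  YnoIII (CCATAAA, off=1): starts [53, 92] → cuts [54, 93]

Pooled cuts: [21, 28, 34, 39, 44, 54, 63, 70, 75, 82, 93]

Fragments:
  21→28: 7 bp
  28→34: 6 bp
  34→39: 5 bp
  39→44: 5 bp
  44→54: 10 bp
  54→63: 9 bp
  63→70: 7 bp
  70→75: 5 bp
  75→82: 7 bp
  82→93: 11 bp
  93→21 (wrap): 95-93+21 = 23 bp

[5,5,5,6,7,7,7,9,10,11,23]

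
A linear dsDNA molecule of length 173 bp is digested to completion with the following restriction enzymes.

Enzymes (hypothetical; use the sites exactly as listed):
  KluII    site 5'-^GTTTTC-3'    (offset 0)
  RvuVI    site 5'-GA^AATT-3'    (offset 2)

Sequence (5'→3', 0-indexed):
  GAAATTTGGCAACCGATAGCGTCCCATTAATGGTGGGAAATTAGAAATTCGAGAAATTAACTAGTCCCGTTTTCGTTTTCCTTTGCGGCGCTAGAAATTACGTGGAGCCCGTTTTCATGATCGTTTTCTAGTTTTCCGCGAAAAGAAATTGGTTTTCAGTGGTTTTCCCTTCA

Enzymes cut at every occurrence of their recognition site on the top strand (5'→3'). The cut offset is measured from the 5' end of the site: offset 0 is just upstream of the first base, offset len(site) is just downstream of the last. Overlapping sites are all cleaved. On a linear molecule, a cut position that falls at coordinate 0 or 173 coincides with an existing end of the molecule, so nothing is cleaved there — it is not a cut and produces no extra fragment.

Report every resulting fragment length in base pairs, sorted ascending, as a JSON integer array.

Site scan:
  KluII (GTTTTC, off=0): starts [68, 74, 110, 122, 130, 151, 161] → cuts [68, 74, 110, 122, 130, 151, 161]
  RvuVI (GAAATT, off=2): starts [0, 36, 43, 52, 93, 144] → cuts [2, 38, 45, 54, 95, 146]

Pooled cuts: [2, 38, 45, 54, 68, 74, 95, 110, 122, 130, 146, 151, 161]

Fragments:
  [0,2): 2 bp
  [2,38): 36 bp
  [38,45): 7 bp
  [45,54): 9 bp
  [54,68): 14 bp
  [68,74): 6 bp
  [74,95): 21 bp
  [95,110): 15 bp
  [110,122): 12 bp
  [122,130): 8 bp
  [130,146): 16 bp
  [146,151): 5 bp
  [151,161): 10 bp
  [161,173): 12 bp

[2,5,6,7,8,9,10,12,12,14,15,16,21,36]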